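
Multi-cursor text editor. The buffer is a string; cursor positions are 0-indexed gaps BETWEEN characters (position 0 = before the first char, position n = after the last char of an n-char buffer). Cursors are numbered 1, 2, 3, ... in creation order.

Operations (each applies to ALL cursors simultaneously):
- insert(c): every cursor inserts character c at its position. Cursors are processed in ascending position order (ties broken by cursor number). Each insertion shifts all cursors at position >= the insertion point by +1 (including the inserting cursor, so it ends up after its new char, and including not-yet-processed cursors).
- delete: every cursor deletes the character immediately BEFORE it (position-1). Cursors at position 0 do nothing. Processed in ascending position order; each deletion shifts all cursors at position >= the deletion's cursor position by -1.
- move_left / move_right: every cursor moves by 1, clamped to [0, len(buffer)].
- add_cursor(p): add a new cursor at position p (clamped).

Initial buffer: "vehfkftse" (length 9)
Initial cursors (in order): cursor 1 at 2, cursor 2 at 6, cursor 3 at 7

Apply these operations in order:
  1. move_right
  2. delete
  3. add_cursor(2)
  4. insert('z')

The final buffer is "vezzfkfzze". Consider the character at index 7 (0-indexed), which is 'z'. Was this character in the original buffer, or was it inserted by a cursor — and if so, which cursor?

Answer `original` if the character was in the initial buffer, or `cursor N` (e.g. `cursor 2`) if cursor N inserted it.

After op 1 (move_right): buffer="vehfkftse" (len 9), cursors c1@3 c2@7 c3@8, authorship .........
After op 2 (delete): buffer="vefkfe" (len 6), cursors c1@2 c2@5 c3@5, authorship ......
After op 3 (add_cursor(2)): buffer="vefkfe" (len 6), cursors c1@2 c4@2 c2@5 c3@5, authorship ......
After op 4 (insert('z')): buffer="vezzfkfzze" (len 10), cursors c1@4 c4@4 c2@9 c3@9, authorship ..14...23.
Authorship (.=original, N=cursor N): . . 1 4 . . . 2 3 .
Index 7: author = 2

Answer: cursor 2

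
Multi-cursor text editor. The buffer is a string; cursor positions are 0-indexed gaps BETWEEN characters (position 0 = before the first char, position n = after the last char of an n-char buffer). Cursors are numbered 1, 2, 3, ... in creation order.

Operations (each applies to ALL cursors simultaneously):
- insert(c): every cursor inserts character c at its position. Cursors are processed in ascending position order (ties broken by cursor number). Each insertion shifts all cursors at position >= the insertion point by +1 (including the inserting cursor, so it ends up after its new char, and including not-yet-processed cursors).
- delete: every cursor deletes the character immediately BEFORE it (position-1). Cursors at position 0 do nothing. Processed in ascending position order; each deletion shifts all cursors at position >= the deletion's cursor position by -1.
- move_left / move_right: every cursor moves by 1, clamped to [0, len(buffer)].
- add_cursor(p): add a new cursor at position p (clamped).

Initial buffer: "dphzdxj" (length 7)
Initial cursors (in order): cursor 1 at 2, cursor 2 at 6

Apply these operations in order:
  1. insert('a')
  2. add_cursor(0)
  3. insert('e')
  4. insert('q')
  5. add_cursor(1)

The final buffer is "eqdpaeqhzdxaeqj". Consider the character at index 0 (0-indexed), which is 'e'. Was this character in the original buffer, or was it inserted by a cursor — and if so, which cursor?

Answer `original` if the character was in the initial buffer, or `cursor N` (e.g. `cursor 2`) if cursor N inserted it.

Answer: cursor 3

Derivation:
After op 1 (insert('a')): buffer="dpahzdxaj" (len 9), cursors c1@3 c2@8, authorship ..1....2.
After op 2 (add_cursor(0)): buffer="dpahzdxaj" (len 9), cursors c3@0 c1@3 c2@8, authorship ..1....2.
After op 3 (insert('e')): buffer="edpaehzdxaej" (len 12), cursors c3@1 c1@5 c2@11, authorship 3..11....22.
After op 4 (insert('q')): buffer="eqdpaeqhzdxaeqj" (len 15), cursors c3@2 c1@7 c2@14, authorship 33..111....222.
After op 5 (add_cursor(1)): buffer="eqdpaeqhzdxaeqj" (len 15), cursors c4@1 c3@2 c1@7 c2@14, authorship 33..111....222.
Authorship (.=original, N=cursor N): 3 3 . . 1 1 1 . . . . 2 2 2 .
Index 0: author = 3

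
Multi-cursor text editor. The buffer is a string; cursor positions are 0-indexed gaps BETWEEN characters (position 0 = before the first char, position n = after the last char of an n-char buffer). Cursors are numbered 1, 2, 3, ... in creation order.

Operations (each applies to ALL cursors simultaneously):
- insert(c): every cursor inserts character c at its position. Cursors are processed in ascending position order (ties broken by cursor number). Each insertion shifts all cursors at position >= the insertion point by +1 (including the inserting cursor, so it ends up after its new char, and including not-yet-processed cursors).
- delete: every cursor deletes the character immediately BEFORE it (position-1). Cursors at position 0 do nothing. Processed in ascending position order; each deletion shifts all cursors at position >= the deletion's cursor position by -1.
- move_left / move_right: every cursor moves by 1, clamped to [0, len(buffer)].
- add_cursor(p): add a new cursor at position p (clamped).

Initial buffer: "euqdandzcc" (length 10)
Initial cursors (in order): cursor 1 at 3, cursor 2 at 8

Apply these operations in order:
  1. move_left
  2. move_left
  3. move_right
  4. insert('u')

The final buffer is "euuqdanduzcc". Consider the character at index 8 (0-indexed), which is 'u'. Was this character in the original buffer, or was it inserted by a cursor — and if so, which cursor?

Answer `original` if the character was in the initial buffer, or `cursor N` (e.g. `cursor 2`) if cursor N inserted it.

After op 1 (move_left): buffer="euqdandzcc" (len 10), cursors c1@2 c2@7, authorship ..........
After op 2 (move_left): buffer="euqdandzcc" (len 10), cursors c1@1 c2@6, authorship ..........
After op 3 (move_right): buffer="euqdandzcc" (len 10), cursors c1@2 c2@7, authorship ..........
After op 4 (insert('u')): buffer="euuqdanduzcc" (len 12), cursors c1@3 c2@9, authorship ..1.....2...
Authorship (.=original, N=cursor N): . . 1 . . . . . 2 . . .
Index 8: author = 2

Answer: cursor 2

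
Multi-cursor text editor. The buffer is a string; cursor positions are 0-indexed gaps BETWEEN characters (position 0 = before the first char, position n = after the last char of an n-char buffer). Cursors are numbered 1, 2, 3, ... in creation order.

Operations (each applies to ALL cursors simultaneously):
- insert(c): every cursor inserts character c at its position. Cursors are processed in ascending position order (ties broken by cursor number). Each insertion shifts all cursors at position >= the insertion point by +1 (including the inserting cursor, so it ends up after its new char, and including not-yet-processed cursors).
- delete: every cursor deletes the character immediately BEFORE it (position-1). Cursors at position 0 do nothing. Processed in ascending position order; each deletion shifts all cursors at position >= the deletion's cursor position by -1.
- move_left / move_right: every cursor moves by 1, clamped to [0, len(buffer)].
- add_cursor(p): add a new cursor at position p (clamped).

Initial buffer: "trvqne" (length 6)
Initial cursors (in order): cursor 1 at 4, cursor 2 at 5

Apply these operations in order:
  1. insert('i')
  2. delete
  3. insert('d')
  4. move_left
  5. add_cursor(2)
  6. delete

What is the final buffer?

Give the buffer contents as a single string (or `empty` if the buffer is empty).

Answer: tvdde

Derivation:
After op 1 (insert('i')): buffer="trvqinie" (len 8), cursors c1@5 c2@7, authorship ....1.2.
After op 2 (delete): buffer="trvqne" (len 6), cursors c1@4 c2@5, authorship ......
After op 3 (insert('d')): buffer="trvqdnde" (len 8), cursors c1@5 c2@7, authorship ....1.2.
After op 4 (move_left): buffer="trvqdnde" (len 8), cursors c1@4 c2@6, authorship ....1.2.
After op 5 (add_cursor(2)): buffer="trvqdnde" (len 8), cursors c3@2 c1@4 c2@6, authorship ....1.2.
After op 6 (delete): buffer="tvdde" (len 5), cursors c3@1 c1@2 c2@3, authorship ..12.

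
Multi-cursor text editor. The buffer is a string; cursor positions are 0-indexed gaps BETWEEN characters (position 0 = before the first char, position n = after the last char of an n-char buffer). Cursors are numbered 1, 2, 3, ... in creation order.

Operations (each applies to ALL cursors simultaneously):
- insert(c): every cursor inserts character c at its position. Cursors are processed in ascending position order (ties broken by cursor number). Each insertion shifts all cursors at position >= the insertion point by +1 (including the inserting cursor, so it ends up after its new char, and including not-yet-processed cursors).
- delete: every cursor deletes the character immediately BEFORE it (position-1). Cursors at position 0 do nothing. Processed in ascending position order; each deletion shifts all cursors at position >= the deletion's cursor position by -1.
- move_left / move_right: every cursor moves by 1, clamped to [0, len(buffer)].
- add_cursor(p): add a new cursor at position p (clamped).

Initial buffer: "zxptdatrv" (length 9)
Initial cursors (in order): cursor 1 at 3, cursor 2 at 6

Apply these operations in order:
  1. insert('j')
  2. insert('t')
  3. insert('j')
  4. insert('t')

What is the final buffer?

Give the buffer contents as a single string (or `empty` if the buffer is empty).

Answer: zxpjtjttdajtjttrv

Derivation:
After op 1 (insert('j')): buffer="zxpjtdajtrv" (len 11), cursors c1@4 c2@8, authorship ...1...2...
After op 2 (insert('t')): buffer="zxpjttdajttrv" (len 13), cursors c1@5 c2@10, authorship ...11...22...
After op 3 (insert('j')): buffer="zxpjtjtdajtjtrv" (len 15), cursors c1@6 c2@12, authorship ...111...222...
After op 4 (insert('t')): buffer="zxpjtjttdajtjttrv" (len 17), cursors c1@7 c2@14, authorship ...1111...2222...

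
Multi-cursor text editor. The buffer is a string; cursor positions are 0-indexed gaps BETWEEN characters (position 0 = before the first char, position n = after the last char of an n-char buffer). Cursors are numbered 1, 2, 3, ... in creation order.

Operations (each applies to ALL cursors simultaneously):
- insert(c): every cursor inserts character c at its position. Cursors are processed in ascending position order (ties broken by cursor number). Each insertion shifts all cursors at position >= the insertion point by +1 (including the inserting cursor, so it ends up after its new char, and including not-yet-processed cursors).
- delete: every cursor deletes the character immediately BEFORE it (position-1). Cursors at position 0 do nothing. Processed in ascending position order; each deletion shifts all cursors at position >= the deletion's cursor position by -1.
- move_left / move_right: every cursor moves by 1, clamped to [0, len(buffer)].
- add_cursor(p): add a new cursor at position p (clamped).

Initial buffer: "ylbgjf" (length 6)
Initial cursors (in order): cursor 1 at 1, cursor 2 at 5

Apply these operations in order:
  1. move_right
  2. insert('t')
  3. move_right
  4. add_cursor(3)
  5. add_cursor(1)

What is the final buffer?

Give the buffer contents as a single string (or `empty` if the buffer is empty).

After op 1 (move_right): buffer="ylbgjf" (len 6), cursors c1@2 c2@6, authorship ......
After op 2 (insert('t')): buffer="yltbgjft" (len 8), cursors c1@3 c2@8, authorship ..1....2
After op 3 (move_right): buffer="yltbgjft" (len 8), cursors c1@4 c2@8, authorship ..1....2
After op 4 (add_cursor(3)): buffer="yltbgjft" (len 8), cursors c3@3 c1@4 c2@8, authorship ..1....2
After op 5 (add_cursor(1)): buffer="yltbgjft" (len 8), cursors c4@1 c3@3 c1@4 c2@8, authorship ..1....2

Answer: yltbgjft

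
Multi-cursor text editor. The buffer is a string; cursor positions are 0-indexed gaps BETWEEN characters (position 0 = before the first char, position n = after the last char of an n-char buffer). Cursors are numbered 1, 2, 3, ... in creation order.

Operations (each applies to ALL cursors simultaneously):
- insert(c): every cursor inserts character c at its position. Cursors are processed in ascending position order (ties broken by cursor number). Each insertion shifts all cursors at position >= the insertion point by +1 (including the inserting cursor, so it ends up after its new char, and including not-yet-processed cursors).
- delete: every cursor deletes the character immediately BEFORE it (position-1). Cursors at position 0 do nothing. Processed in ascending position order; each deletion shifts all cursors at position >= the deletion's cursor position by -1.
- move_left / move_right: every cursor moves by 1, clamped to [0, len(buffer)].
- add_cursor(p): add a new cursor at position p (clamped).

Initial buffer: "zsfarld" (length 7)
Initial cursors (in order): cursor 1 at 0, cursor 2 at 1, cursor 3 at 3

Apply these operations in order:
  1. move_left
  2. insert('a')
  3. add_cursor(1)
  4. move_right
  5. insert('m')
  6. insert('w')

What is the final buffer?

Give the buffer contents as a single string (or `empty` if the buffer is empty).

Answer: aamwzmmwwsafmwarld

Derivation:
After op 1 (move_left): buffer="zsfarld" (len 7), cursors c1@0 c2@0 c3@2, authorship .......
After op 2 (insert('a')): buffer="aazsafarld" (len 10), cursors c1@2 c2@2 c3@5, authorship 12..3.....
After op 3 (add_cursor(1)): buffer="aazsafarld" (len 10), cursors c4@1 c1@2 c2@2 c3@5, authorship 12..3.....
After op 4 (move_right): buffer="aazsafarld" (len 10), cursors c4@2 c1@3 c2@3 c3@6, authorship 12..3.....
After op 5 (insert('m')): buffer="aamzmmsafmarld" (len 14), cursors c4@3 c1@6 c2@6 c3@10, authorship 124.12.3.3....
After op 6 (insert('w')): buffer="aamwzmmwwsafmwarld" (len 18), cursors c4@4 c1@9 c2@9 c3@14, authorship 1244.1212.3.33....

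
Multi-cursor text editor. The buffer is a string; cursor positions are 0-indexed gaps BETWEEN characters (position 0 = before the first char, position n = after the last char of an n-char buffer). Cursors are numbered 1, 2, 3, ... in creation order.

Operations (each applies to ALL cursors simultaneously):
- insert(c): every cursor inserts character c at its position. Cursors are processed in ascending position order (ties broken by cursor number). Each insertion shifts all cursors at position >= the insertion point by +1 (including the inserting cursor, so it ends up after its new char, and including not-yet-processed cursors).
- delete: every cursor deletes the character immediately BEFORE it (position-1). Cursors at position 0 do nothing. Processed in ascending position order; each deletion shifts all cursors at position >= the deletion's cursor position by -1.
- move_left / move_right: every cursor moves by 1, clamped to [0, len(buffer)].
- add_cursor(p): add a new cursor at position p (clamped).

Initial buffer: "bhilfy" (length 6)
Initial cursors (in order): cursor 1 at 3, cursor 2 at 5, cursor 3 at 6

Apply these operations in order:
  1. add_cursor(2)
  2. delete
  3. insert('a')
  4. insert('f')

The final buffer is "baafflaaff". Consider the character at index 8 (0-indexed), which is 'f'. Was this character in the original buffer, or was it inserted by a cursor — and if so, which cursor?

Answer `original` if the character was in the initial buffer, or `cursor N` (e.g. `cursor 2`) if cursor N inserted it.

Answer: cursor 2

Derivation:
After op 1 (add_cursor(2)): buffer="bhilfy" (len 6), cursors c4@2 c1@3 c2@5 c3@6, authorship ......
After op 2 (delete): buffer="bl" (len 2), cursors c1@1 c4@1 c2@2 c3@2, authorship ..
After op 3 (insert('a')): buffer="baalaa" (len 6), cursors c1@3 c4@3 c2@6 c3@6, authorship .14.23
After op 4 (insert('f')): buffer="baafflaaff" (len 10), cursors c1@5 c4@5 c2@10 c3@10, authorship .1414.2323
Authorship (.=original, N=cursor N): . 1 4 1 4 . 2 3 2 3
Index 8: author = 2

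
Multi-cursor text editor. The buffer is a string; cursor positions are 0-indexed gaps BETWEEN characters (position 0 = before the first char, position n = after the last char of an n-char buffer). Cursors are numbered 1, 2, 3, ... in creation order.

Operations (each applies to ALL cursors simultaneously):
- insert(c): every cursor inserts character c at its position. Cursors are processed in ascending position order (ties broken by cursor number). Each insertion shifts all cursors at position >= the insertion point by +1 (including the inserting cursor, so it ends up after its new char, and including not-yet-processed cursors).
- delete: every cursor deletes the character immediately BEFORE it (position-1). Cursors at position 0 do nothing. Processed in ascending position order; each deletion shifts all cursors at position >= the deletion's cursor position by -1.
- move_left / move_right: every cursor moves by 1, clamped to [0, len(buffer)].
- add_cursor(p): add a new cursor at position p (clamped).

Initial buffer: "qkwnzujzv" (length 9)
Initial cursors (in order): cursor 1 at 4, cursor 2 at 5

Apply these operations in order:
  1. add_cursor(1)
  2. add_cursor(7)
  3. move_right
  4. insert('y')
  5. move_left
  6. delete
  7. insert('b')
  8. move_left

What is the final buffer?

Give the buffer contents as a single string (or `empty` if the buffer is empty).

After op 1 (add_cursor(1)): buffer="qkwnzujzv" (len 9), cursors c3@1 c1@4 c2@5, authorship .........
After op 2 (add_cursor(7)): buffer="qkwnzujzv" (len 9), cursors c3@1 c1@4 c2@5 c4@7, authorship .........
After op 3 (move_right): buffer="qkwnzujzv" (len 9), cursors c3@2 c1@5 c2@6 c4@8, authorship .........
After op 4 (insert('y')): buffer="qkywnzyuyjzyv" (len 13), cursors c3@3 c1@7 c2@9 c4@12, authorship ..3...1.2..4.
After op 5 (move_left): buffer="qkywnzyuyjzyv" (len 13), cursors c3@2 c1@6 c2@8 c4@11, authorship ..3...1.2..4.
After op 6 (delete): buffer="qywnyyjyv" (len 9), cursors c3@1 c1@4 c2@5 c4@7, authorship .3..12.4.
After op 7 (insert('b')): buffer="qbywnbybyjbyv" (len 13), cursors c3@2 c1@6 c2@8 c4@11, authorship .33..1122.44.
After op 8 (move_left): buffer="qbywnbybyjbyv" (len 13), cursors c3@1 c1@5 c2@7 c4@10, authorship .33..1122.44.

Answer: qbywnbybyjbyv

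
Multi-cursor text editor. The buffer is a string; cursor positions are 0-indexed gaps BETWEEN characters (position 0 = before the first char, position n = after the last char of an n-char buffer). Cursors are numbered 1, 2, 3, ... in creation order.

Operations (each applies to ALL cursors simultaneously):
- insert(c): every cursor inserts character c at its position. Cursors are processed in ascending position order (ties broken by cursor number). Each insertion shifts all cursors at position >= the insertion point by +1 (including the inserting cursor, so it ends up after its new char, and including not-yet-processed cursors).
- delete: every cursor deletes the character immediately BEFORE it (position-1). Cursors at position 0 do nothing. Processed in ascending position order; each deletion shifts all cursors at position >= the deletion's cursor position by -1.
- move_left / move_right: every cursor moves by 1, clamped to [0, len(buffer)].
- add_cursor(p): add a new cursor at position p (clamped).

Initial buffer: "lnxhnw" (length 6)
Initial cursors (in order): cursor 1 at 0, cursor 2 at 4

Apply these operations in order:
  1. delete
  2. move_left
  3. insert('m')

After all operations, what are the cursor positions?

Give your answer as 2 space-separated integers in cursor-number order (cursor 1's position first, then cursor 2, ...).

Answer: 1 4

Derivation:
After op 1 (delete): buffer="lnxnw" (len 5), cursors c1@0 c2@3, authorship .....
After op 2 (move_left): buffer="lnxnw" (len 5), cursors c1@0 c2@2, authorship .....
After op 3 (insert('m')): buffer="mlnmxnw" (len 7), cursors c1@1 c2@4, authorship 1..2...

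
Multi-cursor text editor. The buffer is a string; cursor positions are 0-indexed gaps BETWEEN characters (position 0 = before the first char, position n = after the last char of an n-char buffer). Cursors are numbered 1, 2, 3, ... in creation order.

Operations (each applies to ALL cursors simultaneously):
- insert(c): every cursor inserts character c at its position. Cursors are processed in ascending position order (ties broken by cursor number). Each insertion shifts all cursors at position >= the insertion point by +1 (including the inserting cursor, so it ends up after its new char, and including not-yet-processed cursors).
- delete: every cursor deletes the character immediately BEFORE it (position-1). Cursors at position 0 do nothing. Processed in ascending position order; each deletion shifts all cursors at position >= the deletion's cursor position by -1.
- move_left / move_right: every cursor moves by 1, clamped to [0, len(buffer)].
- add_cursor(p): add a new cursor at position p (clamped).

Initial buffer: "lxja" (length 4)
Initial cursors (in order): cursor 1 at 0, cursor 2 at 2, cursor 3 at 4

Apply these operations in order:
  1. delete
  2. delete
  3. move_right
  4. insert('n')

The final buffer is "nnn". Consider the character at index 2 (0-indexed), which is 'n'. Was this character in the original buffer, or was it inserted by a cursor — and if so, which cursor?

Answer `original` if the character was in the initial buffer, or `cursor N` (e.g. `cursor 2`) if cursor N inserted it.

Answer: cursor 3

Derivation:
After op 1 (delete): buffer="lj" (len 2), cursors c1@0 c2@1 c3@2, authorship ..
After op 2 (delete): buffer="" (len 0), cursors c1@0 c2@0 c3@0, authorship 
After op 3 (move_right): buffer="" (len 0), cursors c1@0 c2@0 c3@0, authorship 
After op 4 (insert('n')): buffer="nnn" (len 3), cursors c1@3 c2@3 c3@3, authorship 123
Authorship (.=original, N=cursor N): 1 2 3
Index 2: author = 3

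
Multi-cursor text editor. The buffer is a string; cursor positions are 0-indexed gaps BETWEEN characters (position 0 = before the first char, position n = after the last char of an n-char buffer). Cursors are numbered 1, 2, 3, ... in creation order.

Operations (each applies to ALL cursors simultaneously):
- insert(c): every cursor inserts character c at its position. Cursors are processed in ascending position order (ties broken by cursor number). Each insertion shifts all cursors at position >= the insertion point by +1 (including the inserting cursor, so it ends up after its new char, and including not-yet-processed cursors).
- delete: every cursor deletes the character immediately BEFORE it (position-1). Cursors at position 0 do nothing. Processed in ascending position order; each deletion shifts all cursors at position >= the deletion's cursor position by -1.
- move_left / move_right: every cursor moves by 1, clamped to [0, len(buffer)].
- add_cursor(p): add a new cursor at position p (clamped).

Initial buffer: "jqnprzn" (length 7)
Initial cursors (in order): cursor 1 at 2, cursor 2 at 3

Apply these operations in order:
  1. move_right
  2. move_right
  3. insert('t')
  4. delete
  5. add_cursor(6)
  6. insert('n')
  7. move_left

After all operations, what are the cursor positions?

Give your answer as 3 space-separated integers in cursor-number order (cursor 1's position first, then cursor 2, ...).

Answer: 4 6 8

Derivation:
After op 1 (move_right): buffer="jqnprzn" (len 7), cursors c1@3 c2@4, authorship .......
After op 2 (move_right): buffer="jqnprzn" (len 7), cursors c1@4 c2@5, authorship .......
After op 3 (insert('t')): buffer="jqnptrtzn" (len 9), cursors c1@5 c2@7, authorship ....1.2..
After op 4 (delete): buffer="jqnprzn" (len 7), cursors c1@4 c2@5, authorship .......
After op 5 (add_cursor(6)): buffer="jqnprzn" (len 7), cursors c1@4 c2@5 c3@6, authorship .......
After op 6 (insert('n')): buffer="jqnpnrnznn" (len 10), cursors c1@5 c2@7 c3@9, authorship ....1.2.3.
After op 7 (move_left): buffer="jqnpnrnznn" (len 10), cursors c1@4 c2@6 c3@8, authorship ....1.2.3.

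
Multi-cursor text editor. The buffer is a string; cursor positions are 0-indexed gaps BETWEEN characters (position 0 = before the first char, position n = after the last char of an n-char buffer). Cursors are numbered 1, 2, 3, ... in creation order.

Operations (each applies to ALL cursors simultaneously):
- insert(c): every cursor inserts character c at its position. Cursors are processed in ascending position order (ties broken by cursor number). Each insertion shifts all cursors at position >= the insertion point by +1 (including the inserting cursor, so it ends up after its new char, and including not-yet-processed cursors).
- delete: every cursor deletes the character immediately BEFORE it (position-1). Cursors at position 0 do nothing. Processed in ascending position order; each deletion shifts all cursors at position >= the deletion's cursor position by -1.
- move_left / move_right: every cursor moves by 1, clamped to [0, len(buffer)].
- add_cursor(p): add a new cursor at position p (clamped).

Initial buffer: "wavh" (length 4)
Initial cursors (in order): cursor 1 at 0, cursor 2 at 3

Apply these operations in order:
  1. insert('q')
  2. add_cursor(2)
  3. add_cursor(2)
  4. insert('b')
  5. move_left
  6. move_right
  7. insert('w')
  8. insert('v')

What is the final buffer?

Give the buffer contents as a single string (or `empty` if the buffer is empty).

After op 1 (insert('q')): buffer="qwavqh" (len 6), cursors c1@1 c2@5, authorship 1...2.
After op 2 (add_cursor(2)): buffer="qwavqh" (len 6), cursors c1@1 c3@2 c2@5, authorship 1...2.
After op 3 (add_cursor(2)): buffer="qwavqh" (len 6), cursors c1@1 c3@2 c4@2 c2@5, authorship 1...2.
After op 4 (insert('b')): buffer="qbwbbavqbh" (len 10), cursors c1@2 c3@5 c4@5 c2@9, authorship 11.34..22.
After op 5 (move_left): buffer="qbwbbavqbh" (len 10), cursors c1@1 c3@4 c4@4 c2@8, authorship 11.34..22.
After op 6 (move_right): buffer="qbwbbavqbh" (len 10), cursors c1@2 c3@5 c4@5 c2@9, authorship 11.34..22.
After op 7 (insert('w')): buffer="qbwwbbwwavqbwh" (len 14), cursors c1@3 c3@8 c4@8 c2@13, authorship 111.3434..222.
After op 8 (insert('v')): buffer="qbwvwbbwwvvavqbwvh" (len 18), cursors c1@4 c3@11 c4@11 c2@17, authorship 1111.343434..2222.

Answer: qbwvwbbwwvvavqbwvh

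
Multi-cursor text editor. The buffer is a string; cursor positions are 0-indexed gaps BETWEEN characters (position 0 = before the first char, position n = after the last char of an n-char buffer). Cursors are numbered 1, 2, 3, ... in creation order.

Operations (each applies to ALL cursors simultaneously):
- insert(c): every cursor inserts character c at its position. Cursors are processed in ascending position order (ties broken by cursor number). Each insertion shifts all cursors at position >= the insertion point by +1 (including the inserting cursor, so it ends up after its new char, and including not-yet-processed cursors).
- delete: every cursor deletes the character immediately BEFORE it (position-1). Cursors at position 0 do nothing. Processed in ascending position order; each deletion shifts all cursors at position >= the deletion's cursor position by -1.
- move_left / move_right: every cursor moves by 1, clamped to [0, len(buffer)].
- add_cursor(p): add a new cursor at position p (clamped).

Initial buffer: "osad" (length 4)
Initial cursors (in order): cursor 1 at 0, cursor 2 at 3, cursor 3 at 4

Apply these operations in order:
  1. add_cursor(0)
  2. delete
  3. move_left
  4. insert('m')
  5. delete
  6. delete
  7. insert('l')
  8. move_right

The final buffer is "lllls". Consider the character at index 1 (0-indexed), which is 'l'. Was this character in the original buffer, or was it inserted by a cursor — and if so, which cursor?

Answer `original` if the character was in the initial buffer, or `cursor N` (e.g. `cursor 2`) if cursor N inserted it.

After op 1 (add_cursor(0)): buffer="osad" (len 4), cursors c1@0 c4@0 c2@3 c3@4, authorship ....
After op 2 (delete): buffer="os" (len 2), cursors c1@0 c4@0 c2@2 c3@2, authorship ..
After op 3 (move_left): buffer="os" (len 2), cursors c1@0 c4@0 c2@1 c3@1, authorship ..
After op 4 (insert('m')): buffer="mmomms" (len 6), cursors c1@2 c4@2 c2@5 c3@5, authorship 14.23.
After op 5 (delete): buffer="os" (len 2), cursors c1@0 c4@0 c2@1 c3@1, authorship ..
After op 6 (delete): buffer="s" (len 1), cursors c1@0 c2@0 c3@0 c4@0, authorship .
After op 7 (insert('l')): buffer="lllls" (len 5), cursors c1@4 c2@4 c3@4 c4@4, authorship 1234.
After op 8 (move_right): buffer="lllls" (len 5), cursors c1@5 c2@5 c3@5 c4@5, authorship 1234.
Authorship (.=original, N=cursor N): 1 2 3 4 .
Index 1: author = 2

Answer: cursor 2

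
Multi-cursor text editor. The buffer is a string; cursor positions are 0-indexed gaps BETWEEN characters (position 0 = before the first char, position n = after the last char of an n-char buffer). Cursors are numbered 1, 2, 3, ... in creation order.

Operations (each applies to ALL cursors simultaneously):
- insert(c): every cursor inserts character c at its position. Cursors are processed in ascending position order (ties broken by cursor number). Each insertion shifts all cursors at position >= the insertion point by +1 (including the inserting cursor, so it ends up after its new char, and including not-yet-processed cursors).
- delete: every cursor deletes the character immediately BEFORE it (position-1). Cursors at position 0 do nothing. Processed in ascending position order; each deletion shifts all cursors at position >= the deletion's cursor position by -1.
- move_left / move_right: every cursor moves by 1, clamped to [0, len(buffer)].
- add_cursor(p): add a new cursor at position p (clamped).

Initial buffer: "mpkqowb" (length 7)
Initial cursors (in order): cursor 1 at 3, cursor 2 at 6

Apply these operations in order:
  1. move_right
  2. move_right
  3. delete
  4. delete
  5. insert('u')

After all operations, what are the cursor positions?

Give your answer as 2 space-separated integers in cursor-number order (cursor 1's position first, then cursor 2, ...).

After op 1 (move_right): buffer="mpkqowb" (len 7), cursors c1@4 c2@7, authorship .......
After op 2 (move_right): buffer="mpkqowb" (len 7), cursors c1@5 c2@7, authorship .......
After op 3 (delete): buffer="mpkqw" (len 5), cursors c1@4 c2@5, authorship .....
After op 4 (delete): buffer="mpk" (len 3), cursors c1@3 c2@3, authorship ...
After op 5 (insert('u')): buffer="mpkuu" (len 5), cursors c1@5 c2@5, authorship ...12

Answer: 5 5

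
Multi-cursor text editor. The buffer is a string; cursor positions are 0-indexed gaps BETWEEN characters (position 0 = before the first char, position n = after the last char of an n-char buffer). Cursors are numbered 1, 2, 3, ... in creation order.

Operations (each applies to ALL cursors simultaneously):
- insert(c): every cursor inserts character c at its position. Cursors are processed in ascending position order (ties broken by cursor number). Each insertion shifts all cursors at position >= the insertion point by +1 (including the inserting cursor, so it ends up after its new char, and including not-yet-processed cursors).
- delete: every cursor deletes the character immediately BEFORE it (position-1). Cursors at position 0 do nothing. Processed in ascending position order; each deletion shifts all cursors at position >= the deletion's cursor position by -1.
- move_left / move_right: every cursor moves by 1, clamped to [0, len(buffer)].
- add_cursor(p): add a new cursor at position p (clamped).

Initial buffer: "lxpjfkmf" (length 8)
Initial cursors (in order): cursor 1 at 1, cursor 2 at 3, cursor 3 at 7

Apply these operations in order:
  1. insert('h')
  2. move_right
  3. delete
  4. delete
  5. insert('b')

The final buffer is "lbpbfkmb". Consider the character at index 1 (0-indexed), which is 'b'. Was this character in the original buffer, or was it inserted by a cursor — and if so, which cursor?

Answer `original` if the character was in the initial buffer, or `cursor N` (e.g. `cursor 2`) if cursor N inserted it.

Answer: cursor 1

Derivation:
After op 1 (insert('h')): buffer="lhxphjfkmhf" (len 11), cursors c1@2 c2@5 c3@10, authorship .1..2....3.
After op 2 (move_right): buffer="lhxphjfkmhf" (len 11), cursors c1@3 c2@6 c3@11, authorship .1..2....3.
After op 3 (delete): buffer="lhphfkmh" (len 8), cursors c1@2 c2@4 c3@8, authorship .1.2...3
After op 4 (delete): buffer="lpfkm" (len 5), cursors c1@1 c2@2 c3@5, authorship .....
After op 5 (insert('b')): buffer="lbpbfkmb" (len 8), cursors c1@2 c2@4 c3@8, authorship .1.2...3
Authorship (.=original, N=cursor N): . 1 . 2 . . . 3
Index 1: author = 1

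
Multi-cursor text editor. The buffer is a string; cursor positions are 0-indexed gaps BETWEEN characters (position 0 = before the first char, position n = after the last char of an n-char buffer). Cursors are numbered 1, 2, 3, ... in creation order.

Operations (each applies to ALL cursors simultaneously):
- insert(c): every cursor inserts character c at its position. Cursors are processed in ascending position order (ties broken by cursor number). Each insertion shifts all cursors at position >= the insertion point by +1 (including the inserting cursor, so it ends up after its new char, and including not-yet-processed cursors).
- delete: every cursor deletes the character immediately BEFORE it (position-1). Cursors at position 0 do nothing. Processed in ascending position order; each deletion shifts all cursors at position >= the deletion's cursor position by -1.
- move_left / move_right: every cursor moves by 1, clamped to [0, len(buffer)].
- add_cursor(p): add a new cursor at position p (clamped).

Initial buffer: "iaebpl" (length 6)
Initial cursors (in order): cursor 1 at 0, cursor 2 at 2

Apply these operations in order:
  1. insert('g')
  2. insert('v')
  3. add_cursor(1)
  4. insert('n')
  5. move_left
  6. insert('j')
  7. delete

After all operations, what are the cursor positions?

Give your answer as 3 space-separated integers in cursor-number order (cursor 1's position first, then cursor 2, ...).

Answer: 3 8 1

Derivation:
After op 1 (insert('g')): buffer="giagebpl" (len 8), cursors c1@1 c2@4, authorship 1..2....
After op 2 (insert('v')): buffer="gviagvebpl" (len 10), cursors c1@2 c2@6, authorship 11..22....
After op 3 (add_cursor(1)): buffer="gviagvebpl" (len 10), cursors c3@1 c1@2 c2@6, authorship 11..22....
After op 4 (insert('n')): buffer="gnvniagvnebpl" (len 13), cursors c3@2 c1@4 c2@9, authorship 1311..222....
After op 5 (move_left): buffer="gnvniagvnebpl" (len 13), cursors c3@1 c1@3 c2@8, authorship 1311..222....
After op 6 (insert('j')): buffer="gjnvjniagvjnebpl" (len 16), cursors c3@2 c1@5 c2@11, authorship 133111..2222....
After op 7 (delete): buffer="gnvniagvnebpl" (len 13), cursors c3@1 c1@3 c2@8, authorship 1311..222....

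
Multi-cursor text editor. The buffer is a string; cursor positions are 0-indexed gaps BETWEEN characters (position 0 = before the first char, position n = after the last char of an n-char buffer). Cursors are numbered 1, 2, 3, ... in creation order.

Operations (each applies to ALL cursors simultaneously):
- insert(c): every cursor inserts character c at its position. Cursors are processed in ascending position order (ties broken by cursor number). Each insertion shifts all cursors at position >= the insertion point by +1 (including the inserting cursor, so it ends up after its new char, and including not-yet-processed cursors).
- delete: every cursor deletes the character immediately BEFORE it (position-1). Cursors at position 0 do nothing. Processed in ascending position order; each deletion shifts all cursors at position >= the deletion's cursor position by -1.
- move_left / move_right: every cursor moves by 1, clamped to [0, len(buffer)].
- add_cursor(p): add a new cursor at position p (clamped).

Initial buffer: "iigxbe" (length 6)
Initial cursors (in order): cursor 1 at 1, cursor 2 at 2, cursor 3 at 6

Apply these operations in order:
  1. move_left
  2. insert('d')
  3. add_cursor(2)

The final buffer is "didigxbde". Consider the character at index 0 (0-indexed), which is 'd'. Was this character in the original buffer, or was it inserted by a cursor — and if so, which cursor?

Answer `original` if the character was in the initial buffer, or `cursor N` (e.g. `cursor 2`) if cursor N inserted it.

Answer: cursor 1

Derivation:
After op 1 (move_left): buffer="iigxbe" (len 6), cursors c1@0 c2@1 c3@5, authorship ......
After op 2 (insert('d')): buffer="didigxbde" (len 9), cursors c1@1 c2@3 c3@8, authorship 1.2....3.
After op 3 (add_cursor(2)): buffer="didigxbde" (len 9), cursors c1@1 c4@2 c2@3 c3@8, authorship 1.2....3.
Authorship (.=original, N=cursor N): 1 . 2 . . . . 3 .
Index 0: author = 1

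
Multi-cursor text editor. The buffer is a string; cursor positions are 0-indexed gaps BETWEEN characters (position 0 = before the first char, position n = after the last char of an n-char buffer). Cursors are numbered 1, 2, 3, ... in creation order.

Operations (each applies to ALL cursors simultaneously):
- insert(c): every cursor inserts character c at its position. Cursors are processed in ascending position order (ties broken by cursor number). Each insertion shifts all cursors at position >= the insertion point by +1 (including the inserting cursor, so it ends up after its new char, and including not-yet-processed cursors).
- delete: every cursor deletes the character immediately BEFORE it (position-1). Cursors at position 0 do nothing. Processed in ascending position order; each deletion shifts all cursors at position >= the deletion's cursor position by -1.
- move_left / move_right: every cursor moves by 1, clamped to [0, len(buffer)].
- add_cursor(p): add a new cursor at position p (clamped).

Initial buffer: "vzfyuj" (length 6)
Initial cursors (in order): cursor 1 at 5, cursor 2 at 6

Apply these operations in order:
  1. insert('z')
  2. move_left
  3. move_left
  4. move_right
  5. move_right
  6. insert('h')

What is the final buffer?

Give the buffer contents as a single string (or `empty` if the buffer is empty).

Answer: vzfyuzhjzh

Derivation:
After op 1 (insert('z')): buffer="vzfyuzjz" (len 8), cursors c1@6 c2@8, authorship .....1.2
After op 2 (move_left): buffer="vzfyuzjz" (len 8), cursors c1@5 c2@7, authorship .....1.2
After op 3 (move_left): buffer="vzfyuzjz" (len 8), cursors c1@4 c2@6, authorship .....1.2
After op 4 (move_right): buffer="vzfyuzjz" (len 8), cursors c1@5 c2@7, authorship .....1.2
After op 5 (move_right): buffer="vzfyuzjz" (len 8), cursors c1@6 c2@8, authorship .....1.2
After op 6 (insert('h')): buffer="vzfyuzhjzh" (len 10), cursors c1@7 c2@10, authorship .....11.22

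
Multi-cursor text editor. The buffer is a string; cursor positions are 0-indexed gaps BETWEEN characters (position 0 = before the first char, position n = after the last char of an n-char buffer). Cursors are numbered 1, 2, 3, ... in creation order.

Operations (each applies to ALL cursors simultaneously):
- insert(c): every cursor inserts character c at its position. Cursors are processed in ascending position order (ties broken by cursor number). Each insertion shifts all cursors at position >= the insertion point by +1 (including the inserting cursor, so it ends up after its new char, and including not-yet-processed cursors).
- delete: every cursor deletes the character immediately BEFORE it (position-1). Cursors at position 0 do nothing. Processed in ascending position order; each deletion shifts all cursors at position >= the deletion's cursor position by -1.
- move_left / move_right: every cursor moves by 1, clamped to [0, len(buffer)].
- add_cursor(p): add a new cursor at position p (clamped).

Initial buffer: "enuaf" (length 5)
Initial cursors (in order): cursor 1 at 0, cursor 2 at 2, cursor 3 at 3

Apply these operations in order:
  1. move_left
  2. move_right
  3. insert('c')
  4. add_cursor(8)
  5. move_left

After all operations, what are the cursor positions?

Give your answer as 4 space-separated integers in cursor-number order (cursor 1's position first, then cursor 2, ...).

Answer: 1 3 5 7

Derivation:
After op 1 (move_left): buffer="enuaf" (len 5), cursors c1@0 c2@1 c3@2, authorship .....
After op 2 (move_right): buffer="enuaf" (len 5), cursors c1@1 c2@2 c3@3, authorship .....
After op 3 (insert('c')): buffer="ecncucaf" (len 8), cursors c1@2 c2@4 c3@6, authorship .1.2.3..
After op 4 (add_cursor(8)): buffer="ecncucaf" (len 8), cursors c1@2 c2@4 c3@6 c4@8, authorship .1.2.3..
After op 5 (move_left): buffer="ecncucaf" (len 8), cursors c1@1 c2@3 c3@5 c4@7, authorship .1.2.3..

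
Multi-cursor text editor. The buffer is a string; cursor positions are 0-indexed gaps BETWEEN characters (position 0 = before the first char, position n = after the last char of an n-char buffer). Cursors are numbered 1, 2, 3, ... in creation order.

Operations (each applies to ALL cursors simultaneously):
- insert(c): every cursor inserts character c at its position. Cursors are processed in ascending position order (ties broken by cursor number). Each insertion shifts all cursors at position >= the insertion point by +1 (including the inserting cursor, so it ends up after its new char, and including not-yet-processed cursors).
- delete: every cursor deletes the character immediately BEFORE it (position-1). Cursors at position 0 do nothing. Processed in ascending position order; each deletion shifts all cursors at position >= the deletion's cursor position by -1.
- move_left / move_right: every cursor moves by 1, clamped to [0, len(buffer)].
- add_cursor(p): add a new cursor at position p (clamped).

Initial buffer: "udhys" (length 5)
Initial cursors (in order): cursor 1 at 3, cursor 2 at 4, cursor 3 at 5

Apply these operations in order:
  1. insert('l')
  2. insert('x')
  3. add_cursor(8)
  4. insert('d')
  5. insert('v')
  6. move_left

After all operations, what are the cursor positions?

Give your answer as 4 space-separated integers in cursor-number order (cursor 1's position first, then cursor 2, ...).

Answer: 6 13 18 13

Derivation:
After op 1 (insert('l')): buffer="udhlylsl" (len 8), cursors c1@4 c2@6 c3@8, authorship ...1.2.3
After op 2 (insert('x')): buffer="udhlxylxslx" (len 11), cursors c1@5 c2@8 c3@11, authorship ...11.22.33
After op 3 (add_cursor(8)): buffer="udhlxylxslx" (len 11), cursors c1@5 c2@8 c4@8 c3@11, authorship ...11.22.33
After op 4 (insert('d')): buffer="udhlxdylxddslxd" (len 15), cursors c1@6 c2@11 c4@11 c3@15, authorship ...111.2224.333
After op 5 (insert('v')): buffer="udhlxdvylxddvvslxdv" (len 19), cursors c1@7 c2@14 c4@14 c3@19, authorship ...1111.222424.3333
After op 6 (move_left): buffer="udhlxdvylxddvvslxdv" (len 19), cursors c1@6 c2@13 c4@13 c3@18, authorship ...1111.222424.3333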